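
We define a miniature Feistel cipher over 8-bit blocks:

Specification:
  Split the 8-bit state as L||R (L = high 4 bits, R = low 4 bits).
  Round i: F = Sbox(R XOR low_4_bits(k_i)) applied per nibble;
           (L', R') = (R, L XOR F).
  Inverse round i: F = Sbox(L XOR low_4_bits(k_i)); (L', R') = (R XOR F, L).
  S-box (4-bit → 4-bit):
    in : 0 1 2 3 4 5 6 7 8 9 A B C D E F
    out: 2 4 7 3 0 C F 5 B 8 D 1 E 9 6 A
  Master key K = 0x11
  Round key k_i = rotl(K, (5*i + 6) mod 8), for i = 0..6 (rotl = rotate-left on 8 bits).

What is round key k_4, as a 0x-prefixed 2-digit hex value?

K = 0x11
k_0 = rotl(K, (5*0+6) mod 8) = rotl(K, 6) = 0x44
k_1 = rotl(K, (5*1+6) mod 8) = rotl(K, 3) = 0x88
k_2 = rotl(K, (5*2+6) mod 8) = rotl(K, 0) = 0x11
k_3 = rotl(K, (5*3+6) mod 8) = rotl(K, 5) = 0x22
k_4 = rotl(K, (5*4+6) mod 8) = rotl(K, 2) = 0x44

0x44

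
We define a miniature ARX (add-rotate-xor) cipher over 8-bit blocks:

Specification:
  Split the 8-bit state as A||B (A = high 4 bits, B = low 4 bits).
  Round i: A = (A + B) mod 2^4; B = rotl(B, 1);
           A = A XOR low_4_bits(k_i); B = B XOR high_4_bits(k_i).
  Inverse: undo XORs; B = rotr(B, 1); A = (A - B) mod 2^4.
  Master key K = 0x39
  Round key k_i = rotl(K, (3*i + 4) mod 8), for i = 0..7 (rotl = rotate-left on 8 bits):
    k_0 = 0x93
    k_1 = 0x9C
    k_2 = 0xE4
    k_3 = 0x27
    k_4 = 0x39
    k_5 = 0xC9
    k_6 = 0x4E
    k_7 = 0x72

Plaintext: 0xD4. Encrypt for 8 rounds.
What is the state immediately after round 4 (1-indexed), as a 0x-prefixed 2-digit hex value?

s_0 = plaintext = 0xD4
s_1 = Round(s_0, k_0) = 0x21
s_2 = Round(s_1, k_1) = 0xFB
s_3 = Round(s_2, k_2) = 0xE9
s_4 = Round(s_3, k_3) = 0x01
s_5 = Round(s_4, k_4) = 0x81
s_6 = Round(s_5, k_5) = 0x0E
s_7 = Round(s_6, k_6) = 0x09
s_8 = Round(s_7, k_7) = 0xB4

0x01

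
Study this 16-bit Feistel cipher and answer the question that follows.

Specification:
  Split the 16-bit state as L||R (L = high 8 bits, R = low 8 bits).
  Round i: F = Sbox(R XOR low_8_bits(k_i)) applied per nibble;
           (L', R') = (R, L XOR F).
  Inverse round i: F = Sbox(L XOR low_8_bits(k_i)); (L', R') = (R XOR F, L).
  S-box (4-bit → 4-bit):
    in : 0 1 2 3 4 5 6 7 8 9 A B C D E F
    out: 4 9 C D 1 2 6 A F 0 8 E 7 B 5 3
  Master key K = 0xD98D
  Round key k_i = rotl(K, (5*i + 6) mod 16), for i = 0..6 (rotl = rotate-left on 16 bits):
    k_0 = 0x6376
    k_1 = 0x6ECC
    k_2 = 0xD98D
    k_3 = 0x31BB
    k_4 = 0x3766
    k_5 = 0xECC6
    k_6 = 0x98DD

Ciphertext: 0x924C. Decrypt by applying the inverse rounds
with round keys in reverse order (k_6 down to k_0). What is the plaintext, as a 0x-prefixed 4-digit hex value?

0xE3E0

s_0 = ciphertext = 0x924C
s_1 = InvRound(s_0, k_6) = 0x5F92
s_2 = InvRound(s_1, k_5) = 0x925F
s_3 = InvRound(s_2, k_4) = 0x6E92
s_4 = InvRound(s_3, k_3) = 0x206E
s_5 = InvRound(s_4, k_2) = 0xE520
s_6 = InvRound(s_5, k_1) = 0xE0E5
s_7 = InvRound(s_6, k_0) = 0xE3E0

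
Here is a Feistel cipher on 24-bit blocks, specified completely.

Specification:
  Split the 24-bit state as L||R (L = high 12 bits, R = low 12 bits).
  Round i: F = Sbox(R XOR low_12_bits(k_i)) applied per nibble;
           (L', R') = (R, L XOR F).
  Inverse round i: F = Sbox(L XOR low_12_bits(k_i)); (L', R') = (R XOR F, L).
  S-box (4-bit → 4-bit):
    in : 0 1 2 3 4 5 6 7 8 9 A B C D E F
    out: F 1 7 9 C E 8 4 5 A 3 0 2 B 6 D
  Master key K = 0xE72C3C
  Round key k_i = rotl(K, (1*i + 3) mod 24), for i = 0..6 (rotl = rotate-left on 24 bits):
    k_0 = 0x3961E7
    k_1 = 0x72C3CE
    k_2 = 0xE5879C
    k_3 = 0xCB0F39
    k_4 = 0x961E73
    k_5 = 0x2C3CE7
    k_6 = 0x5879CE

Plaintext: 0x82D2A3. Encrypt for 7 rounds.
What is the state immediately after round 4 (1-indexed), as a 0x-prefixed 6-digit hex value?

0x626FC3

s_0 = plaintext = 0x82D2A3
s_1 = Round(s_0, k_0) = 0x2A31E1
s_2 = Round(s_1, k_1) = 0x1E15DE
s_3 = Round(s_2, k_2) = 0x5DE626
s_4 = Round(s_3, k_3) = 0x626FC3
s_5 = Round(s_4, k_4) = 0xFC3729
s_6 = Round(s_5, k_5) = 0x729FE5
s_7 = Round(s_6, k_6) = 0xFE5F59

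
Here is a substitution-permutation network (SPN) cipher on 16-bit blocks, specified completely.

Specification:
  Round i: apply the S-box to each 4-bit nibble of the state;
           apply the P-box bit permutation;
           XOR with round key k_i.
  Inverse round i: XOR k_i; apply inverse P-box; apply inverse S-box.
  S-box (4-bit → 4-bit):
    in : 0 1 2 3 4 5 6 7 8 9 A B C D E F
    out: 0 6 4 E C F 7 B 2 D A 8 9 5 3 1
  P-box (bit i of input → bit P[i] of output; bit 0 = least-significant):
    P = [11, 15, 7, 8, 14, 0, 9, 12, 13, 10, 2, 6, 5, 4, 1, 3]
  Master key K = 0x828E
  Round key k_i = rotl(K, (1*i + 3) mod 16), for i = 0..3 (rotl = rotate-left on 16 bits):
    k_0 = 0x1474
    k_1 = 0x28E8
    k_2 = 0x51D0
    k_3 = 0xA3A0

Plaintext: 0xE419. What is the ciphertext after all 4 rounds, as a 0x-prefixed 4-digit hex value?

0x7364

s_0 = plaintext = 0xE419
s_1 = Round(s_0, k_0) = 0x1F81
s_2 = Round(s_1, k_1) = 0x887B
s_3 = Round(s_2, k_2) = 0x04C1
s_4 = Round(s_3, k_3) = 0x7364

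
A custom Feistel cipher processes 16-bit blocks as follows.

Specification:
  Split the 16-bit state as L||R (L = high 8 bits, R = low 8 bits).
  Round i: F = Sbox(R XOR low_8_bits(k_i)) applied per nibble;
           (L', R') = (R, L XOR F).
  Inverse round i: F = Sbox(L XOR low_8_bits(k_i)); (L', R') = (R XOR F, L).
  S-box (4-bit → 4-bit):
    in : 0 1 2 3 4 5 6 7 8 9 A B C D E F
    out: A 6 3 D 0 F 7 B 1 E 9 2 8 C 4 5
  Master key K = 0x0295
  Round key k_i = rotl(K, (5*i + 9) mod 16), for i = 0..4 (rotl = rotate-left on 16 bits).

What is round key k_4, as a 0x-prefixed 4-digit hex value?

K = 0x0295
k_0 = rotl(K, (5*0+9) mod 16) = rotl(K, 9) = 0x2A05
k_1 = rotl(K, (5*1+9) mod 16) = rotl(K, 14) = 0x40A5
k_2 = rotl(K, (5*2+9) mod 16) = rotl(K, 3) = 0x14A8
k_3 = rotl(K, (5*3+9) mod 16) = rotl(K, 8) = 0x9502
k_4 = rotl(K, (5*4+9) mod 16) = rotl(K, 13) = 0xA052

0xA052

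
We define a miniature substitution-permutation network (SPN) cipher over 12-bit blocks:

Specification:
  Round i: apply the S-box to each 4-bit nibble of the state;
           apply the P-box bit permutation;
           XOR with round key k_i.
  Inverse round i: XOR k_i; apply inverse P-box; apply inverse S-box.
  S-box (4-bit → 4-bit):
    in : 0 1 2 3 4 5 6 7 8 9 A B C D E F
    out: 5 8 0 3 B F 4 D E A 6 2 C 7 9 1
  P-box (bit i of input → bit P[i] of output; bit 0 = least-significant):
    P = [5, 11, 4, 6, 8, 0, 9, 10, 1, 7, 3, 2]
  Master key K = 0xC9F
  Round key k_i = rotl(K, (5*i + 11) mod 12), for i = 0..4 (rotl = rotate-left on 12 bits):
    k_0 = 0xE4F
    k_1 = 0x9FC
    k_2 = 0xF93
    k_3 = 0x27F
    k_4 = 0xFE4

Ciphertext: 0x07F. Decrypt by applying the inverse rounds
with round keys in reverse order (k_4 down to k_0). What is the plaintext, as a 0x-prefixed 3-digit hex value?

0x554

s_0 = ciphertext = 0x07F
s_1 = InvRound(s_0, k_4) = 0xD5A
s_2 = InvRound(s_1, k_3) = 0x153
s_3 = InvRound(s_2, k_2) = 0xBC9
s_4 = InvRound(s_3, k_1) = 0x1A0
s_5 = InvRound(s_4, k_0) = 0x554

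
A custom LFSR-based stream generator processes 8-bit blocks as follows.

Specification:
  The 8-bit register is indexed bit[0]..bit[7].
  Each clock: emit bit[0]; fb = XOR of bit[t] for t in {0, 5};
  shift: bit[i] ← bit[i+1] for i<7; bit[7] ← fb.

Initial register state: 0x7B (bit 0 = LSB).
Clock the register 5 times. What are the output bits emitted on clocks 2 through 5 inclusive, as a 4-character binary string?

1011

reg_0 = 0x7B
clock 1: out=1, reg = 0x3D
clock 2: out=1, reg = 0x1E
clock 3: out=0, reg = 0x0F
clock 4: out=1, reg = 0x87
clock 5: out=1, reg = 0xC3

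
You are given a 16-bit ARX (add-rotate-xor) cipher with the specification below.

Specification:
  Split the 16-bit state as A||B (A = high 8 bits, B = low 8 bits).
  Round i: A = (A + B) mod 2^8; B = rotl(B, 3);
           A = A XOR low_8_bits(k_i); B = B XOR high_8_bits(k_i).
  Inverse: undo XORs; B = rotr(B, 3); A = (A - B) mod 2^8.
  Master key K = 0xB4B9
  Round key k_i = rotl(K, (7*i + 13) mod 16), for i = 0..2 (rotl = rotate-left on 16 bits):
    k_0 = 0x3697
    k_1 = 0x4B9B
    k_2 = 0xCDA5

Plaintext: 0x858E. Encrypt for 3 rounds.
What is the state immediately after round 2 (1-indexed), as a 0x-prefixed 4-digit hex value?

0x5D59

s_0 = plaintext = 0x858E
s_1 = Round(s_0, k_0) = 0x8442
s_2 = Round(s_1, k_1) = 0x5D59
s_3 = Round(s_2, k_2) = 0x1307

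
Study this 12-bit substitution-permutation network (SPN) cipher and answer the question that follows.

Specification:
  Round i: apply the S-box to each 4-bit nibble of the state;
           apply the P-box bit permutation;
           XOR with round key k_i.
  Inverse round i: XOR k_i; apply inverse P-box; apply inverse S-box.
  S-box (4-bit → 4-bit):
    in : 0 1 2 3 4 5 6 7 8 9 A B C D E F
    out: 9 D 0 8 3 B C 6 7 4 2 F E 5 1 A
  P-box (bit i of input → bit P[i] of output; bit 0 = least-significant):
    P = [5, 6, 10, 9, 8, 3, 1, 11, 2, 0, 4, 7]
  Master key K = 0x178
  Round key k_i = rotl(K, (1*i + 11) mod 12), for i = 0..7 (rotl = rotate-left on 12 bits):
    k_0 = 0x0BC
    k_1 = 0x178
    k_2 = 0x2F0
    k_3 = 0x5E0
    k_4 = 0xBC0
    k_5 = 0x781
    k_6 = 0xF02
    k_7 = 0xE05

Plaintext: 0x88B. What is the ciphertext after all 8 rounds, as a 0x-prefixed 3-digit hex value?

0x162

s_0 = plaintext = 0x88B
s_1 = Round(s_0, k_0) = 0x7C3
s_2 = Round(s_1, k_1) = 0xB63
s_3 = Round(s_2, k_2) = 0x867
s_4 = Round(s_3, k_3) = 0x9B7
s_5 = Round(s_4, k_4) = 0x69A
s_6 = Round(s_5, k_5) = 0x753
s_7 = Round(s_6, k_6) = 0x41B
s_8 = Round(s_7, k_7) = 0x162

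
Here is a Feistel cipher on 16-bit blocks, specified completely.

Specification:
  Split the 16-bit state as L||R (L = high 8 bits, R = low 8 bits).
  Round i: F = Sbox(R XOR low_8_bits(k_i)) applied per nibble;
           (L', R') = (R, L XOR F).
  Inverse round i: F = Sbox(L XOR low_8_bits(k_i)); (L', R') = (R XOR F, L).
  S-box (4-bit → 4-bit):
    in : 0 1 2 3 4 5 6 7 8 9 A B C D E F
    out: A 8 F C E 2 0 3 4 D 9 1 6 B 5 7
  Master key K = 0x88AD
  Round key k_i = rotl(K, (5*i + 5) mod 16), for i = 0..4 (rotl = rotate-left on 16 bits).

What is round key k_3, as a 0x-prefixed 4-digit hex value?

K = 0x88AD
k_0 = rotl(K, (5*0+5) mod 16) = rotl(K, 5) = 0x15B1
k_1 = rotl(K, (5*1+5) mod 16) = rotl(K, 10) = 0xB622
k_2 = rotl(K, (5*2+5) mod 16) = rotl(K, 15) = 0xC456
k_3 = rotl(K, (5*3+5) mod 16) = rotl(K, 4) = 0x8AD8

0x8AD8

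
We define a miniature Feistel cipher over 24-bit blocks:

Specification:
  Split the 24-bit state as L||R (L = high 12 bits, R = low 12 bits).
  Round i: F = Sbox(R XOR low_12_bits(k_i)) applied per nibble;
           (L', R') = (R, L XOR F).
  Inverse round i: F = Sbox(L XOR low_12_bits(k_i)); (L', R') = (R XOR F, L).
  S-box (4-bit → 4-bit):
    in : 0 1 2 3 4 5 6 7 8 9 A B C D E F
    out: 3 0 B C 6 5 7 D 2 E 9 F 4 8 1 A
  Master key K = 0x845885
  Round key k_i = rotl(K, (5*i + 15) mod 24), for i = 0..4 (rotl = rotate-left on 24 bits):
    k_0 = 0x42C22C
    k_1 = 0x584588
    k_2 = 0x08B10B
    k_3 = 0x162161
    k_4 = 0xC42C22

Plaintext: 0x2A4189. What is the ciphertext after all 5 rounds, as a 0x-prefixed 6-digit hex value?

0xB51939

s_0 = plaintext = 0x2A4189
s_1 = Round(s_0, k_0) = 0x189E31
s_2 = Round(s_1, k_1) = 0xE31E77
s_3 = Round(s_2, k_2) = 0xE774E5
s_4 = Round(s_3, k_3) = 0x4E5B51
s_5 = Round(s_4, k_4) = 0xB51939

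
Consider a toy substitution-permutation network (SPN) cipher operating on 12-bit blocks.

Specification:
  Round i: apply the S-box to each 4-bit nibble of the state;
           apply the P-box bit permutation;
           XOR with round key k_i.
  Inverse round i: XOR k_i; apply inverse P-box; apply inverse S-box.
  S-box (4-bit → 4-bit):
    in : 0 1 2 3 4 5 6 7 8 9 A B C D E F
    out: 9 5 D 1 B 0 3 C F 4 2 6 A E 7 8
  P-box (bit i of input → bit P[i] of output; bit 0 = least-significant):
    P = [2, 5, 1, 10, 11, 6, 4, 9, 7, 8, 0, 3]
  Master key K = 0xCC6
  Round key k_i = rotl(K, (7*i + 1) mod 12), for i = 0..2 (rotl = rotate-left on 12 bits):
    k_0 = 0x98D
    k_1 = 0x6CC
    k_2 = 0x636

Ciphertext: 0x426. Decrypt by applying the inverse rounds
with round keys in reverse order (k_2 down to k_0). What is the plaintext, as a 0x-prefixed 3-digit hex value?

0xEBE

s_0 = ciphertext = 0x426
s_1 = InvRound(s_0, k_2) = 0x575
s_2 = InvRound(s_1, k_1) = 0x87A
s_3 = InvRound(s_2, k_0) = 0xEBE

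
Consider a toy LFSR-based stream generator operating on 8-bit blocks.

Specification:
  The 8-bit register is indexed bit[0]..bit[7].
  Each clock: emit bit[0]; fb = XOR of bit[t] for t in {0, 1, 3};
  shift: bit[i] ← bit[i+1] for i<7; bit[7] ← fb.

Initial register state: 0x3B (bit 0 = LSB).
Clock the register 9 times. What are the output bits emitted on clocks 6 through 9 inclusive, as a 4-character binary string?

reg_0 = 0x3B
clock 1: out=1, reg = 0x9D
clock 2: out=1, reg = 0x4E
clock 3: out=0, reg = 0x27
clock 4: out=1, reg = 0x13
clock 5: out=1, reg = 0x09
clock 6: out=1, reg = 0x04
clock 7: out=0, reg = 0x02
clock 8: out=0, reg = 0x81
clock 9: out=1, reg = 0xC0

1001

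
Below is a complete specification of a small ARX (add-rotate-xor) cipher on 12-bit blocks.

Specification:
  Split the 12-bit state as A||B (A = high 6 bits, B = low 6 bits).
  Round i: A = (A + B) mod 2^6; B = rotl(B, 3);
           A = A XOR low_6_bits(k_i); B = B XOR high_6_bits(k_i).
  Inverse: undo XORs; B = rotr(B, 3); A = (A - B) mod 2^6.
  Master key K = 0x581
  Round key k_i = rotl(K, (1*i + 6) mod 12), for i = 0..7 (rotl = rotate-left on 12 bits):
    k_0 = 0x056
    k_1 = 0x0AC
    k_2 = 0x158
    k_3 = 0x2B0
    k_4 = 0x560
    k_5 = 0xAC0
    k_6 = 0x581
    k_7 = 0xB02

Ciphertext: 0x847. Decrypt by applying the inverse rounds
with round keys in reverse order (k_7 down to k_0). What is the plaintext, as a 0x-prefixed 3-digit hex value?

0xFF0

s_0 = ciphertext = 0x847
s_1 = InvRound(s_0, k_7) = 0x19D
s_2 = InvRound(s_1, k_6) = 0xB99
s_3 = InvRound(s_2, k_5) = 0x616
s_4 = InvRound(s_3, k_4) = 0x818
s_5 = InvRound(s_4, k_3) = 0xF92
s_6 = InvRound(s_5, k_2) = 0xB3A
s_7 = InvRound(s_6, k_1) = 0xE47
s_8 = InvRound(s_7, k_0) = 0xFF0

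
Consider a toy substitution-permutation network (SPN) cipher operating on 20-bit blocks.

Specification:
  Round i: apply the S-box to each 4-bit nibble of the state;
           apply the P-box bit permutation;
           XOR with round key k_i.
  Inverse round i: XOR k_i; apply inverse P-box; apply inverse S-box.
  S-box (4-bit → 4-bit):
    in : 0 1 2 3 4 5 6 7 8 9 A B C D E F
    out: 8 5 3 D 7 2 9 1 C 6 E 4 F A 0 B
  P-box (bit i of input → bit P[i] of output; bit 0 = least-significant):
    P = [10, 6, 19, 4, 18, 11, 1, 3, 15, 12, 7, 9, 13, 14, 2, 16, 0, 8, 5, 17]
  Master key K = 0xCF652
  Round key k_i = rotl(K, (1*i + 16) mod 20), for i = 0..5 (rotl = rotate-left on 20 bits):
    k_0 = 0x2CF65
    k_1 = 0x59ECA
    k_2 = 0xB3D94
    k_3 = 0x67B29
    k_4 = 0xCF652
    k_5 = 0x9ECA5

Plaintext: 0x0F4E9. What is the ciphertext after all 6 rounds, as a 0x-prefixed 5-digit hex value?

s_0 = plaintext = 0x0F4E9
s_1 = Round(s_0, k_0) = 0x93FA5
s_2 = Round(s_1, k_1) = 0x425A4
s_3 = Round(s_2, k_2) = 0x340FF
s_4 = Round(s_3, k_3) = 0x01554
s_5 = Round(s_4, k_4) = 0x6CA16
s_6 = Round(s_5, k_5) = 0xE9A32

0xE9A32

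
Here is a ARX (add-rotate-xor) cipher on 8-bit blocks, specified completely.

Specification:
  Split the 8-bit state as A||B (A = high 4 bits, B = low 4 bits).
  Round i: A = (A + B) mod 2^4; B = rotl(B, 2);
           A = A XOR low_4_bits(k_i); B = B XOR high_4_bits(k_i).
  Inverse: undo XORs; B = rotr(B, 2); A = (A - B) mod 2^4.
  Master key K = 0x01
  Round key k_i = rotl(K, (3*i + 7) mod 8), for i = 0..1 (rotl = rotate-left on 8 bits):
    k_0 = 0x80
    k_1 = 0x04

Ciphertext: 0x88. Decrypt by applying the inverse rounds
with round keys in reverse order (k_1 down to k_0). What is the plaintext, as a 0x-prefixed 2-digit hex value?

s_0 = ciphertext = 0x88
s_1 = InvRound(s_0, k_1) = 0xA2
s_2 = InvRound(s_1, k_0) = 0x0A

0x0A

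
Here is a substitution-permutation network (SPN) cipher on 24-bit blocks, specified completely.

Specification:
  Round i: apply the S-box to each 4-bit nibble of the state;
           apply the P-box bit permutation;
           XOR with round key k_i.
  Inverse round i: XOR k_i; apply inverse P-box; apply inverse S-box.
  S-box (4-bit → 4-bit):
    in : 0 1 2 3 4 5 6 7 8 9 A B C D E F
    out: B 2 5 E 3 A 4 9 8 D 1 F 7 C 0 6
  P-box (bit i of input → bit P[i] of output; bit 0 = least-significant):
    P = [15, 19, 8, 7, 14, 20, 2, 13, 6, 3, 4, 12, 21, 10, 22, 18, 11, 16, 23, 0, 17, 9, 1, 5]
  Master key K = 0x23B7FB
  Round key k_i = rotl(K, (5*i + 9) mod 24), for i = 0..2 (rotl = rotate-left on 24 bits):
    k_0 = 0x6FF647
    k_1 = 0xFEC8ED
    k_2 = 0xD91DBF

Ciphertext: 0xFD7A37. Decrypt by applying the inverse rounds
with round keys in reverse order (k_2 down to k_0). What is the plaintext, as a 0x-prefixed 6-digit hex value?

s_0 = ciphertext = 0xFD7A37
s_1 = InvRound(s_0, k_2) = 0x1E017D
s_2 = InvRound(s_1, k_1) = 0xE226A9
s_3 = InvRound(s_2, k_0) = 0xDF8020

0xDF8020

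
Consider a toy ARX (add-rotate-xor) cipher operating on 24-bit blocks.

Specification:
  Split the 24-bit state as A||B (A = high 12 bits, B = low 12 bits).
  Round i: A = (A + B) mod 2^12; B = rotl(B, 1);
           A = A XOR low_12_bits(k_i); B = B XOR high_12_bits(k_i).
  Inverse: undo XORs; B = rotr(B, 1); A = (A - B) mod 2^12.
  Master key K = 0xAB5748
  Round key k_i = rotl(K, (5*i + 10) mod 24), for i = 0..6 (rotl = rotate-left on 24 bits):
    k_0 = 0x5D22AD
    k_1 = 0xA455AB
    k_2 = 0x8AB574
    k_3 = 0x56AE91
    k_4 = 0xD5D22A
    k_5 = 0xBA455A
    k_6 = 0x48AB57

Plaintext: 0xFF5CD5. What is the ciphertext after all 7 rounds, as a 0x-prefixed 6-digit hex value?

0xDCB19B

s_0 = plaintext = 0xFF5CD5
s_1 = Round(s_0, k_0) = 0xE67C79
s_2 = Round(s_1, k_1) = 0xF4B2B6
s_3 = Round(s_2, k_2) = 0x775DC7
s_4 = Round(s_3, k_3) = 0xBADEE5
s_5 = Round(s_4, k_4) = 0x8B8096
s_6 = Round(s_5, k_5) = 0xC14A88
s_7 = Round(s_6, k_6) = 0xDCB19B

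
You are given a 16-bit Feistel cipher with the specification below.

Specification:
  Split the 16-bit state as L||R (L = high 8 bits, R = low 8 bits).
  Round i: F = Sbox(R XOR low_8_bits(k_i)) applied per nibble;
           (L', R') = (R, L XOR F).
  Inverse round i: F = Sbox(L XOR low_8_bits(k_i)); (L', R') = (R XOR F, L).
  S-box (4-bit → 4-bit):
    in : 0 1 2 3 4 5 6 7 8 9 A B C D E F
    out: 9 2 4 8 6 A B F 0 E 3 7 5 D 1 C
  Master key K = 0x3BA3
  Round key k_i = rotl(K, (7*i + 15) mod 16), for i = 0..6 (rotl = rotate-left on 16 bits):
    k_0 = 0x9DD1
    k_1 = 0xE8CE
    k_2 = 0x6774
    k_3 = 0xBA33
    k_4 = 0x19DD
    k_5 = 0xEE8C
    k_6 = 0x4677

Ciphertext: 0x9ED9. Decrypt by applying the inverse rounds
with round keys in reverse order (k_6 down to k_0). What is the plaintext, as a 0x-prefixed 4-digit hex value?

0xEE8F

s_0 = ciphertext = 0x9ED9
s_1 = InvRound(s_0, k_6) = 0xC79E
s_2 = InvRound(s_1, k_5) = 0xF9C7
s_3 = InvRound(s_2, k_4) = 0x81F9
s_4 = InvRound(s_3, k_3) = 0x8D81
s_5 = InvRound(s_4, k_2) = 0x4F8D
s_6 = InvRound(s_5, k_1) = 0x8F4F
s_7 = InvRound(s_6, k_0) = 0xEE8F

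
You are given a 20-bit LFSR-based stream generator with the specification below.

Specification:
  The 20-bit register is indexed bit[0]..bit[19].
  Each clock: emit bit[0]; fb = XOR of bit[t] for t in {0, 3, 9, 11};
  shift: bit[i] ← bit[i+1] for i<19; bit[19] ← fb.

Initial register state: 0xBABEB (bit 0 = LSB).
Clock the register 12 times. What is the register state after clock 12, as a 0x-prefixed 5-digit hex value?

reg_0 = 0xBABEB
clock 1: out=1, reg = 0x5D5F5
clock 2: out=1, reg = 0xAEAFA
clock 3: out=0, reg = 0xD757D
clock 4: out=1, reg = 0x6BABE
clock 5: out=0, reg = 0xB5D5F
clock 6: out=1, reg = 0xDAEAF
clock 7: out=1, reg = 0x6D757
clock 8: out=1, reg = 0x36BAB
clock 9: out=1, reg = 0x1B5D5
clock 10: out=1, reg = 0x8DAEA
clock 11: out=0, reg = 0xC6D75
clock 12: out=1, reg = 0x636BA

0x636BA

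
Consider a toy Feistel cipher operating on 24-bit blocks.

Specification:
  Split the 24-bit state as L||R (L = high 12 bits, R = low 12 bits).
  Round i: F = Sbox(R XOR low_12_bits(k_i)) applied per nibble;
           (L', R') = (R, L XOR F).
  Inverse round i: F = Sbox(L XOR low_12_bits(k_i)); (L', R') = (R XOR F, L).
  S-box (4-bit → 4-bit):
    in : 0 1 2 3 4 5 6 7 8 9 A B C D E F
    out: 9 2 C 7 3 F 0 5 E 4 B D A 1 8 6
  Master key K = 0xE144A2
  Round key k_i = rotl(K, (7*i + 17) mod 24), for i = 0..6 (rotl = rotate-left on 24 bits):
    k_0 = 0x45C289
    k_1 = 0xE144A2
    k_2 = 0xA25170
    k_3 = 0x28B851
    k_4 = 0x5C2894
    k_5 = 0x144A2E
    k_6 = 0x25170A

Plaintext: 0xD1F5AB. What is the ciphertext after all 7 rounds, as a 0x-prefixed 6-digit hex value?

s_0 = plaintext = 0xD1F5AB
s_1 = Round(s_0, k_0) = 0x5AB8D3
s_2 = Round(s_1, k_1) = 0x8D3FF9
s_3 = Round(s_2, k_2) = 0xFF9037
s_4 = Round(s_3, k_3) = 0x0371F9
s_5 = Round(s_4, k_4) = 0x1F9436
s_6 = Round(s_5, k_5) = 0x4369D7
s_7 = Round(s_6, k_6) = 0x9D7C27

0x9D7C27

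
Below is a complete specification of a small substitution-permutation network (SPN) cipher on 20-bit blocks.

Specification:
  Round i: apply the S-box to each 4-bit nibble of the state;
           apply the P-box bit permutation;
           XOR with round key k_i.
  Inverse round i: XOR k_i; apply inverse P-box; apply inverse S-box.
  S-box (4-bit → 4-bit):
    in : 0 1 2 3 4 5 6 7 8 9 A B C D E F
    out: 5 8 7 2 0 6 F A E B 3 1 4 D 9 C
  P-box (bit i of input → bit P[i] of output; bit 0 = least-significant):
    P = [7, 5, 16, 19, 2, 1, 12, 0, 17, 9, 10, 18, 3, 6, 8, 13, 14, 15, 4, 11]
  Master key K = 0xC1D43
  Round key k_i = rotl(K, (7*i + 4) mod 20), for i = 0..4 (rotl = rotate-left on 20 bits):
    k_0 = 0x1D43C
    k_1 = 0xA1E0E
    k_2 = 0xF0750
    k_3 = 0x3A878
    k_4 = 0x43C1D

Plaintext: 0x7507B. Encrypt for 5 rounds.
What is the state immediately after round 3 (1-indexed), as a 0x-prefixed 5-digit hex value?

0x0A200

s_0 = plaintext = 0x7507B
s_1 = Round(s_0, k_0) = 0x359FF
s_2 = Round(s_1, k_1) = 0x58D4F
s_3 = Round(s_2, k_2) = 0x0A200
s_4 = Round(s_3, k_3) = 0x0FEA4
s_5 = Round(s_4, k_4) = 0x25D0B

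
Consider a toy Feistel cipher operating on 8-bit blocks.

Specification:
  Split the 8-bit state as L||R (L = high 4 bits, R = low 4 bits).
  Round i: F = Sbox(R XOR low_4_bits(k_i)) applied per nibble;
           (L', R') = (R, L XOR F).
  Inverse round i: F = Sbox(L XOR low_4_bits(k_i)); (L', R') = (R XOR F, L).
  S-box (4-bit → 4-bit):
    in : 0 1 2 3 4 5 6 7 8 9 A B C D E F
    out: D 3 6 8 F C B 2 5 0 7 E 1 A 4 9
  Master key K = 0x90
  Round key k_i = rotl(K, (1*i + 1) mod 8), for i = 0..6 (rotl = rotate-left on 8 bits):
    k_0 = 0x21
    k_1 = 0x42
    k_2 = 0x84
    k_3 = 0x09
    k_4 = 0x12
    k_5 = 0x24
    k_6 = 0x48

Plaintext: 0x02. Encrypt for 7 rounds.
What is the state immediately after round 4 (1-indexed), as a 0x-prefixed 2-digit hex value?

0xB3

s_0 = plaintext = 0x02
s_1 = Round(s_0, k_0) = 0x28
s_2 = Round(s_1, k_1) = 0x85
s_3 = Round(s_2, k_2) = 0x5B
s_4 = Round(s_3, k_3) = 0xB3
s_5 = Round(s_4, k_4) = 0x38
s_6 = Round(s_5, k_5) = 0x82
s_7 = Round(s_6, k_6) = 0x2F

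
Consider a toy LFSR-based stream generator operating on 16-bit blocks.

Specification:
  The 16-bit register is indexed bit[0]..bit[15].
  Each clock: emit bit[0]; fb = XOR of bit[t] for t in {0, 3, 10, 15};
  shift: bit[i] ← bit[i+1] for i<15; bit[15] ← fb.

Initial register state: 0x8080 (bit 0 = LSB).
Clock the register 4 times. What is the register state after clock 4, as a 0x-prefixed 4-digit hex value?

0xF808

reg_0 = 0x8080
clock 1: out=0, reg = 0xC040
clock 2: out=0, reg = 0xE020
clock 3: out=0, reg = 0xF010
clock 4: out=0, reg = 0xF808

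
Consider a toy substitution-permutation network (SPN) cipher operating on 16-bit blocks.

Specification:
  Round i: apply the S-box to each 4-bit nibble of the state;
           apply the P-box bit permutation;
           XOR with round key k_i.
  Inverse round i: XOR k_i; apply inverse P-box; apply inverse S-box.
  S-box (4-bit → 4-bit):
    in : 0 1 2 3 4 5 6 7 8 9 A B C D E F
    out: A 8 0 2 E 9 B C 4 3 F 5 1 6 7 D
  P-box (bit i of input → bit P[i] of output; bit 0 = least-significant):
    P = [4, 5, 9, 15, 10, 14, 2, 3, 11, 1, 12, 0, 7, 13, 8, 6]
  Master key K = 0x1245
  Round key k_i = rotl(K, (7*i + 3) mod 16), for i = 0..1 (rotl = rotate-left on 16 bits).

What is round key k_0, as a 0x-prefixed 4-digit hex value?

K = 0x1245
k_0 = rotl(K, (7*0+3) mod 16) = rotl(K, 3) = 0x9228

0x9228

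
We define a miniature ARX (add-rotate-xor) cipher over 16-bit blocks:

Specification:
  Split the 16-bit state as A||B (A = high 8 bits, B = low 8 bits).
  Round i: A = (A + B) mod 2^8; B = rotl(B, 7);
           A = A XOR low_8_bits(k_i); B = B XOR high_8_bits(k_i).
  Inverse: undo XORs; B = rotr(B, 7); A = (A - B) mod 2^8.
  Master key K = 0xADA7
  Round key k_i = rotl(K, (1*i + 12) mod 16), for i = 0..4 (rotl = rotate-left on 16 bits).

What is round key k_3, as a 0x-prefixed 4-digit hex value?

K = 0xADA7
k_0 = rotl(K, (1*0+12) mod 16) = rotl(K, 12) = 0x7ADA
k_1 = rotl(K, (1*1+12) mod 16) = rotl(K, 13) = 0xF5B4
k_2 = rotl(K, (1*2+12) mod 16) = rotl(K, 14) = 0xEB69
k_3 = rotl(K, (1*3+12) mod 16) = rotl(K, 15) = 0xD6D3

0xD6D3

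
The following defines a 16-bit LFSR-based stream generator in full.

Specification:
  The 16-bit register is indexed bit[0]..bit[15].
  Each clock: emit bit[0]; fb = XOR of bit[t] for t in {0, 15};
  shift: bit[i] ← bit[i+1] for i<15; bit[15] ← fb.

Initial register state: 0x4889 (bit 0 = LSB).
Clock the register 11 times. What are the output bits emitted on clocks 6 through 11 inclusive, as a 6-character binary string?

reg_0 = 0x4889
clock 1: out=1, reg = 0xA444
clock 2: out=0, reg = 0xD222
clock 3: out=0, reg = 0xE911
clock 4: out=1, reg = 0x7488
clock 5: out=0, reg = 0x3A44
clock 6: out=0, reg = 0x1D22
clock 7: out=0, reg = 0x0E91
clock 8: out=1, reg = 0x8748
clock 9: out=0, reg = 0xC3A4
clock 10: out=0, reg = 0xE1D2
clock 11: out=0, reg = 0xF0E9

001000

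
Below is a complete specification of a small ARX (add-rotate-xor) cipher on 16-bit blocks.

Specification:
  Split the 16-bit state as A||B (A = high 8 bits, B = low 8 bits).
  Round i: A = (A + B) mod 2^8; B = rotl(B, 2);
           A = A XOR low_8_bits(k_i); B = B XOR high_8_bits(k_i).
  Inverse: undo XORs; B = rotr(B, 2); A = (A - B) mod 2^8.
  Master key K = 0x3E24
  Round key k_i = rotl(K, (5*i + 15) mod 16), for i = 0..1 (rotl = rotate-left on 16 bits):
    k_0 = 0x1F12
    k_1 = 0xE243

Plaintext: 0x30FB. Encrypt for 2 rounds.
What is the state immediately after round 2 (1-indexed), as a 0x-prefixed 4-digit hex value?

0x6A21

s_0 = plaintext = 0x30FB
s_1 = Round(s_0, k_0) = 0x39F0
s_2 = Round(s_1, k_1) = 0x6A21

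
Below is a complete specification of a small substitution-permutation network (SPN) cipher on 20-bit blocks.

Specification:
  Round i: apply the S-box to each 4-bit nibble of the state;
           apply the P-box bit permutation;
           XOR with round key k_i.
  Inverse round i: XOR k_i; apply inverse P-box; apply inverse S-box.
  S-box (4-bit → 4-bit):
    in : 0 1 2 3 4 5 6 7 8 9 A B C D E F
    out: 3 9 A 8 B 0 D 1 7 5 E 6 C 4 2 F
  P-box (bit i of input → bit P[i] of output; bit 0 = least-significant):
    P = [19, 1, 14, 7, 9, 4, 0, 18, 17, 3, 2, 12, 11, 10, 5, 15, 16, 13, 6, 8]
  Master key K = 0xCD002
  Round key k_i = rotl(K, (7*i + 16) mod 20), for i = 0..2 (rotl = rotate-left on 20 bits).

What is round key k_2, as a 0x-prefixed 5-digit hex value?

K = 0xCD002
k_0 = rotl(K, (7*0+16) mod 20) = rotl(K, 16) = 0x2CD00
k_1 = rotl(K, (7*1+16) mod 20) = rotl(K, 3) = 0x68016
k_2 = rotl(K, (7*2+16) mod 20) = rotl(K, 10) = 0x00B34

0x00B34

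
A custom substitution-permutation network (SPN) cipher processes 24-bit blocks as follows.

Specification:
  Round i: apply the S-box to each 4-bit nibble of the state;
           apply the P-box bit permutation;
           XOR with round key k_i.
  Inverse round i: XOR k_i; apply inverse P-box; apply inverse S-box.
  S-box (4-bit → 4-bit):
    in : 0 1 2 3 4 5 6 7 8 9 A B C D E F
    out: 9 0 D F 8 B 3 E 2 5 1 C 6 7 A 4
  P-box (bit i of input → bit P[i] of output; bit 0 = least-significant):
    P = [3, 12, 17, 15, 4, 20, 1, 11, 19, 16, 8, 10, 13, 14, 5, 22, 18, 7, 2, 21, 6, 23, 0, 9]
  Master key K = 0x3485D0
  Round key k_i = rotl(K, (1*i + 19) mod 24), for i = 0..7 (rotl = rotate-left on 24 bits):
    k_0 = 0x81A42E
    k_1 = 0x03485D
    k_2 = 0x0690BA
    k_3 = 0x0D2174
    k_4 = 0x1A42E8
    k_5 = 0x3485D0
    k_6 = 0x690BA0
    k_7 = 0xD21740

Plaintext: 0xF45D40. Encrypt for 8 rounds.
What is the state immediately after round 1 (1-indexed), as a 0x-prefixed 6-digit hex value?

0xE84D27

s_0 = plaintext = 0xF45D40
s_1 = Round(s_0, k_0) = 0xE84D27
s_2 = Round(s_1, k_1) = 0xC8D3CF
s_3 = Round(s_2, k_2) = 0x9DF519
s_4 = Round(s_3, k_3) = 0x022599
s_5 = Round(s_4, k_4) = 0x756496
s_6 = Round(s_5, k_5) = 0x90F34B
s_7 = Round(s_6, k_6) = 0x4686C1
s_8 = Round(s_7, k_7) = 0xCF55C2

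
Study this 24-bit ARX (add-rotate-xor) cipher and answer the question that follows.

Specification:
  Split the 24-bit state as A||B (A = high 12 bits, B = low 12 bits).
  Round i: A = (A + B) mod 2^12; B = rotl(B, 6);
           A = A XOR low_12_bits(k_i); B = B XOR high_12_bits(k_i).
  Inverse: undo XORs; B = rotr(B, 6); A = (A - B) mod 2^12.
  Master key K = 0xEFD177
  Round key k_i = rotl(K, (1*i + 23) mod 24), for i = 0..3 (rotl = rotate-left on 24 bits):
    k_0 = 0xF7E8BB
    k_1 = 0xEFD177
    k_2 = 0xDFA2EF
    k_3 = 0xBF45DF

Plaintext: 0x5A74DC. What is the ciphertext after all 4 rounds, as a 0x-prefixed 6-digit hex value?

s_0 = plaintext = 0x5A74DC
s_1 = Round(s_0, k_0) = 0x23886D
s_2 = Round(s_1, k_1) = 0xBD259C
s_3 = Round(s_2, k_2) = 0x381AEC
s_4 = Round(s_3, k_3) = 0xBB20DF

0xBB20DF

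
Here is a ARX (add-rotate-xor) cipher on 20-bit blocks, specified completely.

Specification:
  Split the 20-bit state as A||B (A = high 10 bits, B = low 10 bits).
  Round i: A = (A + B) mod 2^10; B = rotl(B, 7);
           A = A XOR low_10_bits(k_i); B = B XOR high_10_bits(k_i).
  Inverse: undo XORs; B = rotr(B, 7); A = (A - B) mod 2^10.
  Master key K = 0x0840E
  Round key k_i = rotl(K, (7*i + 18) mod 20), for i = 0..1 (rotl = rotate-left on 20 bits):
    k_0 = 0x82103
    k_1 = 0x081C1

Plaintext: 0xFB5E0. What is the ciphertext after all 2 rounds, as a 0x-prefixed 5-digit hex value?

s_0 = plaintext = 0xFB5E0
s_1 = Round(s_0, k_0) = 0x33A34
s_2 = Round(s_1, k_1) = 0xB0E66

0xB0E66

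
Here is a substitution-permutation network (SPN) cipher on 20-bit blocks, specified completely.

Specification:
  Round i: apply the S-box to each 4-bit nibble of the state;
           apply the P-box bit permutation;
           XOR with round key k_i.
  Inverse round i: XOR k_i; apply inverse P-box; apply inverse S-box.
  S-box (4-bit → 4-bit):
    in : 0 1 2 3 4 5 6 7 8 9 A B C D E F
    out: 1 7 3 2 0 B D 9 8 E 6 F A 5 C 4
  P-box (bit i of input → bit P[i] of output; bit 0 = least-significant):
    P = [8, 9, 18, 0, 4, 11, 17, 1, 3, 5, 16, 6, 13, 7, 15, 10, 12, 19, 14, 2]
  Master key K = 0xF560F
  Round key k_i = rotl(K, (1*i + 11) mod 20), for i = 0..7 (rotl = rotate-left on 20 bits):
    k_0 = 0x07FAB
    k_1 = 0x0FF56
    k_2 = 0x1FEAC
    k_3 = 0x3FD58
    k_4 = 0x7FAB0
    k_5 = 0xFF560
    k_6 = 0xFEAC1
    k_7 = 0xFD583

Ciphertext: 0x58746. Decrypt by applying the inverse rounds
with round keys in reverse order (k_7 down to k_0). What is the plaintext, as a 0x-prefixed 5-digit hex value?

0xCA99F

s_0 = ciphertext = 0x58746
s_1 = InvRound(s_0, k_7) = 0xB38FC
s_2 = InvRound(s_1, k_6) = 0x6F209
s_3 = InvRound(s_2, k_5) = 0x38B45
s_4 = InvRound(s_3, k_4) = 0x62C06
s_5 = InvRound(s_4, k_3) = 0x6F67D
s_6 = InvRound(s_5, k_2) = 0x43E1E
s_7 = InvRound(s_6, k_1) = 0xFF74D
s_8 = InvRound(s_7, k_0) = 0xCA99F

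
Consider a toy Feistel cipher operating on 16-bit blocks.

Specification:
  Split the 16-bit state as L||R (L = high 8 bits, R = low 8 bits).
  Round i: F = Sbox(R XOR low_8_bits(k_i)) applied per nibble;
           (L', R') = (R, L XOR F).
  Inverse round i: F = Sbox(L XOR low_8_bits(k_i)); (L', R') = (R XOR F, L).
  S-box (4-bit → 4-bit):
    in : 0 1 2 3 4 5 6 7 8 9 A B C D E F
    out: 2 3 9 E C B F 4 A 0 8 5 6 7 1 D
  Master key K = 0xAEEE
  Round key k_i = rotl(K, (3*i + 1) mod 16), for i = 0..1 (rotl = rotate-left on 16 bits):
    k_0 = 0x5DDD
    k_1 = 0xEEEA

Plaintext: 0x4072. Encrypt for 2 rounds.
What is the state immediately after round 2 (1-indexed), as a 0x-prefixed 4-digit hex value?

0xCDE6

s_0 = plaintext = 0x4072
s_1 = Round(s_0, k_0) = 0x72CD
s_2 = Round(s_1, k_1) = 0xCDE6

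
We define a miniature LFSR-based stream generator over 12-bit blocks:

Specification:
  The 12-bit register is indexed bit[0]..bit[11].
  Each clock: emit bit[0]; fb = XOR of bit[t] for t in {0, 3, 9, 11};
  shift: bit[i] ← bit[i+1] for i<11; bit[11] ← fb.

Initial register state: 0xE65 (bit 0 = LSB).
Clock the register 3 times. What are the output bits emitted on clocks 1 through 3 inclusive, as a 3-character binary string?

reg_0 = 0xE65
clock 1: out=1, reg = 0xF32
clock 2: out=0, reg = 0x799
clock 3: out=1, reg = 0xBCC

101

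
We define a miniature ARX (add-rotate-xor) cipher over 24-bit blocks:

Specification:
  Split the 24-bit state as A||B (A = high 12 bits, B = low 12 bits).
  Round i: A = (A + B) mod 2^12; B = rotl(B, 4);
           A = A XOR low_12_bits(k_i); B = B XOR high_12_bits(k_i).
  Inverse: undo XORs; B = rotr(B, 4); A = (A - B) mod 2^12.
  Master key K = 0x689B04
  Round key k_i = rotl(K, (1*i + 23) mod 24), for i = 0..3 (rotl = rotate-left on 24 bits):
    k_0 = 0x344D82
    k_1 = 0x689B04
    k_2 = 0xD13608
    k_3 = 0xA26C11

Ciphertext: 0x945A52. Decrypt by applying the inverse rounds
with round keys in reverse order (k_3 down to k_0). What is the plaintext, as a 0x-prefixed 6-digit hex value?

s_0 = ciphertext = 0x945A52
s_1 = InvRound(s_0, k_3) = 0x14D407
s_2 = InvRound(s_1, k_2) = 0x2B4491
s_3 = InvRound(s_2, k_1) = 0x18F821
s_4 = InvRound(s_3, k_0) = 0x6575B6

0x6575B6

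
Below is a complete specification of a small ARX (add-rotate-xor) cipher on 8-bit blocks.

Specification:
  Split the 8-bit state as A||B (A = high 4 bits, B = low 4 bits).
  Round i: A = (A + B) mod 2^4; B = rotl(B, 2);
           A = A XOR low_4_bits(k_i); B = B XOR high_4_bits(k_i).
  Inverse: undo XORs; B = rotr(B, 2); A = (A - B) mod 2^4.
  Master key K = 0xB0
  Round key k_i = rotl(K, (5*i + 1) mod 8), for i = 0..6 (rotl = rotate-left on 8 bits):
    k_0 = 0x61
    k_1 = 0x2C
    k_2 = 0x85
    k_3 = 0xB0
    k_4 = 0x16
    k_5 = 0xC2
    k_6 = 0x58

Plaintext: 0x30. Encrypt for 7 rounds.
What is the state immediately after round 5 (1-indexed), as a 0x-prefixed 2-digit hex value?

0x49

s_0 = plaintext = 0x30
s_1 = Round(s_0, k_0) = 0x26
s_2 = Round(s_1, k_1) = 0x4B
s_3 = Round(s_2, k_2) = 0xA6
s_4 = Round(s_3, k_3) = 0x02
s_5 = Round(s_4, k_4) = 0x49
s_6 = Round(s_5, k_5) = 0xFA
s_7 = Round(s_6, k_6) = 0x1F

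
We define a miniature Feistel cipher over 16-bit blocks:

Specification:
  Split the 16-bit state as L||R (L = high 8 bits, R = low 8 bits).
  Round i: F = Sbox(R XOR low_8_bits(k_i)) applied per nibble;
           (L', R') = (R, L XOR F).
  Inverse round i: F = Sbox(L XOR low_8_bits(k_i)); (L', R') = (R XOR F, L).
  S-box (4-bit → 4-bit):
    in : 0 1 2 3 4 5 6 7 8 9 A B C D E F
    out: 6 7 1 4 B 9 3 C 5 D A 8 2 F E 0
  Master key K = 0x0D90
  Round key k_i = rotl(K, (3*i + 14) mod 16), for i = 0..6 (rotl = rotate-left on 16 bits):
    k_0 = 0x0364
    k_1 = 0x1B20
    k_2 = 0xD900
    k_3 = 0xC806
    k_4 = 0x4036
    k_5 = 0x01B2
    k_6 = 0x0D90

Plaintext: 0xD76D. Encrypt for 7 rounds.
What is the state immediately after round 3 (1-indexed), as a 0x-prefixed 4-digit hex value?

0xB736

s_0 = plaintext = 0xD76D
s_1 = Round(s_0, k_0) = 0x6DBA
s_2 = Round(s_1, k_1) = 0xBAB7
s_3 = Round(s_2, k_2) = 0xB736
s_4 = Round(s_3, k_3) = 0x36F1
s_5 = Round(s_4, k_4) = 0xF11A
s_6 = Round(s_5, k_5) = 0x1A54
s_7 = Round(s_6, k_6) = 0x5431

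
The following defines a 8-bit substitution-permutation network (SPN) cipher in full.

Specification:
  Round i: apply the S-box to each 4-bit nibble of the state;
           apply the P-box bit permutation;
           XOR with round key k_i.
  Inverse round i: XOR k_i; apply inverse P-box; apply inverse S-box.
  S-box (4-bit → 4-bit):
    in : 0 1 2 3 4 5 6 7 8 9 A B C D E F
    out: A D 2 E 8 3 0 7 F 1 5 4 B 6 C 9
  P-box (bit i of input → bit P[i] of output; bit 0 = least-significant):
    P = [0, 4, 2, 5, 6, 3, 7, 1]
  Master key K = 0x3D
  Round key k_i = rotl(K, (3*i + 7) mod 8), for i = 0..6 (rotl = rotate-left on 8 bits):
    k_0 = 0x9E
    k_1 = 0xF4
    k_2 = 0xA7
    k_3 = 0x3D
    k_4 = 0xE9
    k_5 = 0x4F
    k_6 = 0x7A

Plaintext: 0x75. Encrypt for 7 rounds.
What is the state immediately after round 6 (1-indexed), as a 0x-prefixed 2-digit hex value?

0x6F

s_0 = plaintext = 0x75
s_1 = Round(s_0, k_0) = 0x47
s_2 = Round(s_1, k_1) = 0xE3
s_3 = Round(s_2, k_2) = 0x11
s_4 = Round(s_3, k_3) = 0xDA
s_5 = Round(s_4, k_4) = 0x64
s_6 = Round(s_5, k_5) = 0x6F
s_7 = Round(s_6, k_6) = 0x5B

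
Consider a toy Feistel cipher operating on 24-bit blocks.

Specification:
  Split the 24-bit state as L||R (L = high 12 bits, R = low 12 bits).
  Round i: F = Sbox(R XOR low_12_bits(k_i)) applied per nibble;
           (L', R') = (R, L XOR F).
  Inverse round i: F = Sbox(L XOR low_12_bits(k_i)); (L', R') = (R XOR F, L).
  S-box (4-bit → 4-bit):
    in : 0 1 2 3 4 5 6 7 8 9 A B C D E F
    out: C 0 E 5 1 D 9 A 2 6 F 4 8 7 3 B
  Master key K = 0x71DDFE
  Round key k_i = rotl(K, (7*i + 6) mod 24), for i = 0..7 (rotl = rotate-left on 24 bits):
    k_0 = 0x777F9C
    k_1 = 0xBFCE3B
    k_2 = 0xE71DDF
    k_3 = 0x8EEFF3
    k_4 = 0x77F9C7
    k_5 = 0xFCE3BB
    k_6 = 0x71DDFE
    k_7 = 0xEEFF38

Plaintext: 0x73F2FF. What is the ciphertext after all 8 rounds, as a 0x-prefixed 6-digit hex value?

s_0 = plaintext = 0x73F2FF
s_1 = Round(s_0, k_0) = 0x2FF0AA
s_2 = Round(s_1, k_1) = 0x0AA19F
s_3 = Round(s_2, k_2) = 0x19F8B6
s_4 = Round(s_3, k_3) = 0x8B6B82
s_5 = Round(s_4, k_4) = 0xB826AB
s_6 = Round(s_5, k_5) = 0x6AB68E
s_7 = Round(s_6, k_6) = 0x68E207
s_8 = Round(s_7, k_7) = 0x2071D5

0x2071D5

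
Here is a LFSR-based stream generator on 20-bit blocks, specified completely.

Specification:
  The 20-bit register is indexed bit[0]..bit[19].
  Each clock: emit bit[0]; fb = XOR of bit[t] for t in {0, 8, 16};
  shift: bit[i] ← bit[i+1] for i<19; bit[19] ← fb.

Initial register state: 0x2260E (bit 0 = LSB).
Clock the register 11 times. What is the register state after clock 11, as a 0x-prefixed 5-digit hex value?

reg_0 = 0x2260E
clock 1: out=0, reg = 0x11307
clock 2: out=1, reg = 0x88983
clock 3: out=1, reg = 0x444C1
clock 4: out=1, reg = 0xA2260
clock 5: out=0, reg = 0x51130
clock 6: out=0, reg = 0x28898
clock 7: out=0, reg = 0x1444C
clock 8: out=0, reg = 0x8A226
clock 9: out=0, reg = 0x45113
clock 10: out=1, reg = 0x22889
clock 11: out=1, reg = 0x91444

0x91444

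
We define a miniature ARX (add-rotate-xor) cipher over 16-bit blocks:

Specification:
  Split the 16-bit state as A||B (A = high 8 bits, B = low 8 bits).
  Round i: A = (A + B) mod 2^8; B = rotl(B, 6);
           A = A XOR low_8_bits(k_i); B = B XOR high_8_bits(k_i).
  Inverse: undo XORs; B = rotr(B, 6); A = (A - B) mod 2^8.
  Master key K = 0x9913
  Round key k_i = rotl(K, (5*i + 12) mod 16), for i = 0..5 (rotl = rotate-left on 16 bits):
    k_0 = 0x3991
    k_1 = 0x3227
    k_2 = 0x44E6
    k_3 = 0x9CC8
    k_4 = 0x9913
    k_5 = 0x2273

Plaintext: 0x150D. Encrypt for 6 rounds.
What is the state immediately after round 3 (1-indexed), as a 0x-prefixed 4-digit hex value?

s_0 = plaintext = 0x150D
s_1 = Round(s_0, k_0) = 0xB37A
s_2 = Round(s_1, k_1) = 0x0AAC
s_3 = Round(s_2, k_2) = 0x506F
s_4 = Round(s_3, k_3) = 0x7747
s_5 = Round(s_4, k_4) = 0xAD48
s_6 = Round(s_5, k_5) = 0x8630

0x506F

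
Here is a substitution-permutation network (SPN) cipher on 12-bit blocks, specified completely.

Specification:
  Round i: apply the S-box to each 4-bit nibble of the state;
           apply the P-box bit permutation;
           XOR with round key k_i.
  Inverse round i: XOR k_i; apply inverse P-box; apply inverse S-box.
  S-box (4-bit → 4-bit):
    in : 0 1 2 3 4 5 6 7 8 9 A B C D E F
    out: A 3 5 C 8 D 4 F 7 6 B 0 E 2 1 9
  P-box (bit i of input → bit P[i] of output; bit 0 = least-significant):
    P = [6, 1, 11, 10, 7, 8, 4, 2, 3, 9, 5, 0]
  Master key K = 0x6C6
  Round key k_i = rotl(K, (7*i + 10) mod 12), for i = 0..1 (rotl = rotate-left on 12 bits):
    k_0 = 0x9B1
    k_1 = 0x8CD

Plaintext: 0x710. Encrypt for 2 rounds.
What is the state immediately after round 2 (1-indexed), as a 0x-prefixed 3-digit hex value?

0xD07

s_0 = plaintext = 0x710
s_1 = Round(s_0, k_0) = 0xE1A
s_2 = Round(s_1, k_1) = 0xD07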